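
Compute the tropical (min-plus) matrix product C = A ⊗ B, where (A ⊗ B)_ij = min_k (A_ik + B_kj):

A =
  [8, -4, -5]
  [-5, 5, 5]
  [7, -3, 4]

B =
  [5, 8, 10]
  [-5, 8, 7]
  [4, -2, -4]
A ⊗ B =
  [-9, -7, -9]
  [0, 3, 1]
  [-8, 2, 0]

Apply the min-plus product entry-by-entry:
  C[0][0] = min over k of (A[0][0] + B[0][0] = 8 + 5 = 13, A[0][1] + B[1][0] = -4 + -5 = -9, A[0][2] + B[2][0] = -5 + 4 = -1) = -9 (attained at k = 1)
  C[0][1] = min over k of (A[0][0] + B[0][1] = 8 + 8 = 16, A[0][1] + B[1][1] = -4 + 8 = 4, A[0][2] + B[2][1] = -5 + -2 = -7) = -7 (attained at k = 2)
  C[0][2] = min over k of (A[0][0] + B[0][2] = 8 + 10 = 18, A[0][1] + B[1][2] = -4 + 7 = 3, A[0][2] + B[2][2] = -5 + -4 = -9) = -9 (attained at k = 2)
  C[1][0] = min over k of (A[1][0] + B[0][0] = -5 + 5 = 0, A[1][1] + B[1][0] = 5 + -5 = 0, A[1][2] + B[2][0] = 5 + 4 = 9) = 0 (attained at k = 0)
  C[1][1] = min over k of (A[1][0] + B[0][1] = -5 + 8 = 3, A[1][1] + B[1][1] = 5 + 8 = 13, A[1][2] + B[2][1] = 5 + -2 = 3) = 3 (attained at k = 0)
  C[1][2] = min over k of (A[1][0] + B[0][2] = -5 + 10 = 5, A[1][1] + B[1][2] = 5 + 7 = 12, A[1][2] + B[2][2] = 5 + -4 = 1) = 1 (attained at k = 2)
  C[2][0] = min over k of (A[2][0] + B[0][0] = 7 + 5 = 12, A[2][1] + B[1][0] = -3 + -5 = -8, A[2][2] + B[2][0] = 4 + 4 = 8) = -8 (attained at k = 1)
  C[2][1] = min over k of (A[2][0] + B[0][1] = 7 + 8 = 15, A[2][1] + B[1][1] = -3 + 8 = 5, A[2][2] + B[2][1] = 4 + -2 = 2) = 2 (attained at k = 2)
  C[2][2] = min over k of (A[2][0] + B[0][2] = 7 + 10 = 17, A[2][1] + B[1][2] = -3 + 7 = 4, A[2][2] + B[2][2] = 4 + -4 = 0) = 0 (attained at k = 2)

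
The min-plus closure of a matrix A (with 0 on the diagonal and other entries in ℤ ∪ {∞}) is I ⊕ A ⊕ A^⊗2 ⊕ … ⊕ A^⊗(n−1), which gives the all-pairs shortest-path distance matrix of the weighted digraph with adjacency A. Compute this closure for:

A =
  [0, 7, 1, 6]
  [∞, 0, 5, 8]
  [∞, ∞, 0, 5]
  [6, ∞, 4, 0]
Closure =
  [0, 7, 1, 6]
  [14, 0, 5, 8]
  [11, 18, 0, 5]
  [6, 13, 4, 0]

This is the Floyd-Warshall all-pairs shortest-path computation. For each intermediate vertex k = 0, 1, …, 3, update dist[i][j] ← min(dist[i][j], dist[i][k] + dist[k][j]). The final matrix gives, for each (i, j), the minimum total weight of any directed path from i to j (possibly empty when i = j).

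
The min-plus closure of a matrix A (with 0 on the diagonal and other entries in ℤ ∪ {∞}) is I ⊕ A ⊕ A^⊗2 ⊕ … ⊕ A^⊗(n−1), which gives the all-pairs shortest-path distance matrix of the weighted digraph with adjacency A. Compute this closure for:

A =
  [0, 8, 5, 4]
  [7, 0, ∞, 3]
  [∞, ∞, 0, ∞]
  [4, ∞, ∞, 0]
Closure =
  [0, 8, 5, 4]
  [7, 0, 12, 3]
  [∞, ∞, 0, ∞]
  [4, 12, 9, 0]

This is the Floyd-Warshall all-pairs shortest-path computation. For each intermediate vertex k = 0, 1, …, 3, update dist[i][j] ← min(dist[i][j], dist[i][k] + dist[k][j]). The final matrix gives, for each (i, j), the minimum total weight of any directed path from i to j (possibly empty when i = j).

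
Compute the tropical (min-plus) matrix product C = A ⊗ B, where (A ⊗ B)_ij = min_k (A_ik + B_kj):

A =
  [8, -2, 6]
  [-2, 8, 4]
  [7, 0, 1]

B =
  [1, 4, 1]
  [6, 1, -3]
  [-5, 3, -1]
A ⊗ B =
  [1, -1, -5]
  [-1, 2, -1]
  [-4, 1, -3]

Apply the min-plus product entry-by-entry:
  C[0][0] = min over k of (A[0][0] + B[0][0] = 8 + 1 = 9, A[0][1] + B[1][0] = -2 + 6 = 4, A[0][2] + B[2][0] = 6 + -5 = 1) = 1 (attained at k = 2)
  C[0][1] = min over k of (A[0][0] + B[0][1] = 8 + 4 = 12, A[0][1] + B[1][1] = -2 + 1 = -1, A[0][2] + B[2][1] = 6 + 3 = 9) = -1 (attained at k = 1)
  C[0][2] = min over k of (A[0][0] + B[0][2] = 8 + 1 = 9, A[0][1] + B[1][2] = -2 + -3 = -5, A[0][2] + B[2][2] = 6 + -1 = 5) = -5 (attained at k = 1)
  C[1][0] = min over k of (A[1][0] + B[0][0] = -2 + 1 = -1, A[1][1] + B[1][0] = 8 + 6 = 14, A[1][2] + B[2][0] = 4 + -5 = -1) = -1 (attained at k = 0)
  C[1][1] = min over k of (A[1][0] + B[0][1] = -2 + 4 = 2, A[1][1] + B[1][1] = 8 + 1 = 9, A[1][2] + B[2][1] = 4 + 3 = 7) = 2 (attained at k = 0)
  C[1][2] = min over k of (A[1][0] + B[0][2] = -2 + 1 = -1, A[1][1] + B[1][2] = 8 + -3 = 5, A[1][2] + B[2][2] = 4 + -1 = 3) = -1 (attained at k = 0)
  C[2][0] = min over k of (A[2][0] + B[0][0] = 7 + 1 = 8, A[2][1] + B[1][0] = 0 + 6 = 6, A[2][2] + B[2][0] = 1 + -5 = -4) = -4 (attained at k = 2)
  C[2][1] = min over k of (A[2][0] + B[0][1] = 7 + 4 = 11, A[2][1] + B[1][1] = 0 + 1 = 1, A[2][2] + B[2][1] = 1 + 3 = 4) = 1 (attained at k = 1)
  C[2][2] = min over k of (A[2][0] + B[0][2] = 7 + 1 = 8, A[2][1] + B[1][2] = 0 + -3 = -3, A[2][2] + B[2][2] = 1 + -1 = 0) = -3 (attained at k = 1)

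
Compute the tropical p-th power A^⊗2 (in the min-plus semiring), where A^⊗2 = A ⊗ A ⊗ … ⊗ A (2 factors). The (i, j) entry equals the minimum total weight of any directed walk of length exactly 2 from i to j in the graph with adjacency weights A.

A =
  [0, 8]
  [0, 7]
A^⊗2 =
  [0, 8]
  [0, 8]

Each entry (A^⊗2)_ij equals the minimum over all length-2 walks i = v_0 → v_1 → … → v_2 = j of Σ_t A[v_t][v_{t+1}]. For example, for (i, j) = (0, 1) we minimise over 2 possible intermediate vertex sequences; the minimum is 8, attained along the walk 0 → 0 → 1.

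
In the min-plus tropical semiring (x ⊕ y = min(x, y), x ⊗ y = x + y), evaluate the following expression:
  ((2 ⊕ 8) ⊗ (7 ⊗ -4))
((2 ⊕ 8) ⊗ (7 ⊗ -4)) = 5

Expand innermost to outermost. Recall ⊕ takes the minimum of its arguments and ⊗ takes their sum. Working out the expression ((2 ⊕ 8) ⊗ (7 ⊗ -4)) gives 5.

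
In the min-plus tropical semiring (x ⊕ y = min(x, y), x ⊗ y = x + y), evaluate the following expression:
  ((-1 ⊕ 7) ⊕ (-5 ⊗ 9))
((-1 ⊕ 7) ⊕ (-5 ⊗ 9)) = -1

Expand innermost to outermost. Recall ⊕ takes the minimum of its arguments and ⊗ takes their sum. Working out the expression ((-1 ⊕ 7) ⊕ (-5 ⊗ 9)) gives -1.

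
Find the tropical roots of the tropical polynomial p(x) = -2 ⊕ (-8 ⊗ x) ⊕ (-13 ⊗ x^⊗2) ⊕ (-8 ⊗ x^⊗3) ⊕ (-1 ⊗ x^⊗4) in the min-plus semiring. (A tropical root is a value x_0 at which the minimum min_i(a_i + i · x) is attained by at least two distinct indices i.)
Roots: {-7, -5, 5, 6}

Each tropical root is a break point of the lower envelope of the lines y = a_i + i · x (there are 5 lines, with slopes 0, 1, ..., 4). Only the lines that attain the minimum somewhere contribute to roots; other lines are dominated. Here the surviving (envelope) indices are i = 4, i = 3, i = 2, i = 1, i = 0.
Intersections between consecutive envelope lines give the roots: for adjacent envelope indices i < j the intersection is x = (a_i − a_j) / (j − i). Reading off the sorted break points: {-7, -5, 5, 6}.
Verification: at each break x_0, at least two indices attain the minimum of min_i(a_i + i · x_0).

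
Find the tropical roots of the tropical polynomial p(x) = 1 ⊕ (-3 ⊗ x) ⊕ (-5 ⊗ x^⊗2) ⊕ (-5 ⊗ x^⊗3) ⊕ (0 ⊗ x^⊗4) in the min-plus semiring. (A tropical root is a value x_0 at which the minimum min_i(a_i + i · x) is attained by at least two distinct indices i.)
Roots: {-5, 0, 2, 4}

Each tropical root is a break point of the lower envelope of the lines y = a_i + i · x (there are 5 lines, with slopes 0, 1, ..., 4). Only the lines that attain the minimum somewhere contribute to roots; other lines are dominated. Here the surviving (envelope) indices are i = 4, i = 3, i = 2, i = 1, i = 0.
Intersections between consecutive envelope lines give the roots: for adjacent envelope indices i < j the intersection is x = (a_i − a_j) / (j − i). Reading off the sorted break points: {-5, 0, 2, 4}.
Verification: at each break x_0, at least two indices attain the minimum of min_i(a_i + i · x_0).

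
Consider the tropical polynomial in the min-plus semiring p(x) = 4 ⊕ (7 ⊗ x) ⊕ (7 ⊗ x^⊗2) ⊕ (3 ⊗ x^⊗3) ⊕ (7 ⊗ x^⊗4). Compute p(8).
p(8) = 4

A tropical monomial a ⊗ x^⊗i evaluates to a + i · x. Evaluating each term at x = 8:
  Term 0 contributes 4 + 0 · 8 = 4
  Term 1 contributes 7 + 1 · 8 = 15
  Term 2 contributes 7 + 2 · 8 = 23
  Term 3 contributes 3 + 3 · 8 = 27
  Term 4 contributes 7 + 4 · 8 = 39
p(8) = ⊕ of these = min[4, 15, 23, 27, 39] = 4.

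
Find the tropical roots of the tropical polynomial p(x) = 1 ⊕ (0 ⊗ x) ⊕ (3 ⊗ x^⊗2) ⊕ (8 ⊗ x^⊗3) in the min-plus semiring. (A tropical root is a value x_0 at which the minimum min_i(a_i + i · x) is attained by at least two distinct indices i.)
Roots: {-5, -3, 1}

Each tropical root is a break point of the lower envelope of the lines y = a_i + i · x (there are 4 lines, with slopes 0, 1, ..., 3). Only the lines that attain the minimum somewhere contribute to roots; other lines are dominated. Here the surviving (envelope) indices are i = 3, i = 2, i = 1, i = 0.
Intersections between consecutive envelope lines give the roots: for adjacent envelope indices i < j the intersection is x = (a_i − a_j) / (j − i). Reading off the sorted break points: {-5, -3, 1}.
Verification: at each break x_0, at least two indices attain the minimum of min_i(a_i + i · x_0).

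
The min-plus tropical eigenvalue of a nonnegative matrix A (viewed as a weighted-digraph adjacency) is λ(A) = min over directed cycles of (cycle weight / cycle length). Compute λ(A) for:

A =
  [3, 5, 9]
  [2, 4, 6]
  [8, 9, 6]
λ(A) = 3

Enumerate directed cycles and compute their means (weight / length). Sample:
  cycle 0 → 0: weight = 3, length = 1, mean = 3/1 ≈ 3.000
  cycle 1 → 1: weight = 4, length = 1, mean = 4/1 ≈ 4.000
  cycle 2 → 2: weight = 6, length = 1, mean = 6/1 ≈ 6.000
  cycle 0 → 1 → 0: weight = 7, length = 2, mean = 7/2 ≈ 3.500
  cycle 0 → 2 → 0: weight = 17, length = 2, mean = 17/2 ≈ 8.500
  cycle 1 → 0 → 1: weight = 7, length = 2, mean = 7/2 ≈ 3.500
Minimum mean = 3.000, attained e.g. along the cycle 0 → 0 with weight 3 and length 1. So λ(A) = 3/1 = 3.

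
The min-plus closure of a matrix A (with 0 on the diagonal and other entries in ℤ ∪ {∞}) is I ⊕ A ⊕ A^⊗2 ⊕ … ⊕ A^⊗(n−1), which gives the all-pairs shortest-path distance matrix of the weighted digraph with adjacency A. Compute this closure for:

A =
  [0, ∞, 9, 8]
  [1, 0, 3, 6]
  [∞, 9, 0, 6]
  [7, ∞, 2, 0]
Closure =
  [0, 18, 9, 8]
  [1, 0, 3, 6]
  [10, 9, 0, 6]
  [7, 11, 2, 0]

This is the Floyd-Warshall all-pairs shortest-path computation. For each intermediate vertex k = 0, 1, …, 3, update dist[i][j] ← min(dist[i][j], dist[i][k] + dist[k][j]). The final matrix gives, for each (i, j), the minimum total weight of any directed path from i to j (possibly empty when i = j).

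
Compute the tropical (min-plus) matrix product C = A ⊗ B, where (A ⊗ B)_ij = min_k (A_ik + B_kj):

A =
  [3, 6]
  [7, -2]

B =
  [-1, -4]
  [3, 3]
A ⊗ B =
  [2, -1]
  [1, 1]

Apply the min-plus product entry-by-entry:
  C[0][0] = min over k of (A[0][0] + B[0][0] = 3 + -1 = 2, A[0][1] + B[1][0] = 6 + 3 = 9) = 2 (attained at k = 0)
  C[0][1] = min over k of (A[0][0] + B[0][1] = 3 + -4 = -1, A[0][1] + B[1][1] = 6 + 3 = 9) = -1 (attained at k = 0)
  C[1][0] = min over k of (A[1][0] + B[0][0] = 7 + -1 = 6, A[1][1] + B[1][0] = -2 + 3 = 1) = 1 (attained at k = 1)
  C[1][1] = min over k of (A[1][0] + B[0][1] = 7 + -4 = 3, A[1][1] + B[1][1] = -2 + 3 = 1) = 1 (attained at k = 1)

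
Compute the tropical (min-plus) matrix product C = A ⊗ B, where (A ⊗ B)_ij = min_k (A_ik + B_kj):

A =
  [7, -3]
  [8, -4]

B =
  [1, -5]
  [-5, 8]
A ⊗ B =
  [-8, 2]
  [-9, 3]

Apply the min-plus product entry-by-entry:
  C[0][0] = min over k of (A[0][0] + B[0][0] = 7 + 1 = 8, A[0][1] + B[1][0] = -3 + -5 = -8) = -8 (attained at k = 1)
  C[0][1] = min over k of (A[0][0] + B[0][1] = 7 + -5 = 2, A[0][1] + B[1][1] = -3 + 8 = 5) = 2 (attained at k = 0)
  C[1][0] = min over k of (A[1][0] + B[0][0] = 8 + 1 = 9, A[1][1] + B[1][0] = -4 + -5 = -9) = -9 (attained at k = 1)
  C[1][1] = min over k of (A[1][0] + B[0][1] = 8 + -5 = 3, A[1][1] + B[1][1] = -4 + 8 = 4) = 3 (attained at k = 0)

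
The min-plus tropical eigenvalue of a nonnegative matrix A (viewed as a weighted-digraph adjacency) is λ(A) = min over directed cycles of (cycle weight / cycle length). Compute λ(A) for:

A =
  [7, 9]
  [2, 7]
λ(A) = 11/2

Enumerate directed cycles and compute their means (weight / length). Sample:
  cycle 0 → 0: weight = 7, length = 1, mean = 7/1 ≈ 7.000
  cycle 1 → 1: weight = 7, length = 1, mean = 7/1 ≈ 7.000
  cycle 0 → 1 → 0: weight = 11, length = 2, mean = 11/2 ≈ 5.500
  cycle 1 → 0 → 1: weight = 11, length = 2, mean = 11/2 ≈ 5.500
Minimum mean = 5.500, attained e.g. along the cycle 0 → 1 → 0 with weight 11 and length 2. So λ(A) = 11/2 = 11/2.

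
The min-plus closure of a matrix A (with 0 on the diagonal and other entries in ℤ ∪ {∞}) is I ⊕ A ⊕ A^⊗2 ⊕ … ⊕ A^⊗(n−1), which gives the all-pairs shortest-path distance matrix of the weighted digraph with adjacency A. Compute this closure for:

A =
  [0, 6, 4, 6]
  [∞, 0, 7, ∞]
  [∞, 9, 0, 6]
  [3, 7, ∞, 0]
Closure =
  [0, 6, 4, 6]
  [16, 0, 7, 13]
  [9, 9, 0, 6]
  [3, 7, 7, 0]

This is the Floyd-Warshall all-pairs shortest-path computation. For each intermediate vertex k = 0, 1, …, 3, update dist[i][j] ← min(dist[i][j], dist[i][k] + dist[k][j]). The final matrix gives, for each (i, j), the minimum total weight of any directed path from i to j (possibly empty when i = j).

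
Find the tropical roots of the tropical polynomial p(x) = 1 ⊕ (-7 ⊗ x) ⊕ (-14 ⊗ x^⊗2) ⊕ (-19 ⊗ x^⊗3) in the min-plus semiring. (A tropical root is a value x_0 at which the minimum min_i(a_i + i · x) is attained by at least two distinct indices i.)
Roots: {5, 7, 8}

Each tropical root is a break point of the lower envelope of the lines y = a_i + i · x (there are 4 lines, with slopes 0, 1, ..., 3). Only the lines that attain the minimum somewhere contribute to roots; other lines are dominated. Here the surviving (envelope) indices are i = 3, i = 2, i = 1, i = 0.
Intersections between consecutive envelope lines give the roots: for adjacent envelope indices i < j the intersection is x = (a_i − a_j) / (j − i). Reading off the sorted break points: {5, 7, 8}.
Verification: at each break x_0, at least two indices attain the minimum of min_i(a_i + i · x_0).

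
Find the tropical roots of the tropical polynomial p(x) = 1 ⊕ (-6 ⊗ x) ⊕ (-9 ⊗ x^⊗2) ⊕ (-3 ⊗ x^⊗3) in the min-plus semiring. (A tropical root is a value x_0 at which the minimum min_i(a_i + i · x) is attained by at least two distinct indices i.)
Roots: {-6, 3, 7}

Each tropical root is a break point of the lower envelope of the lines y = a_i + i · x (there are 4 lines, with slopes 0, 1, ..., 3). Only the lines that attain the minimum somewhere contribute to roots; other lines are dominated. Here the surviving (envelope) indices are i = 3, i = 2, i = 1, i = 0.
Intersections between consecutive envelope lines give the roots: for adjacent envelope indices i < j the intersection is x = (a_i − a_j) / (j − i). Reading off the sorted break points: {-6, 3, 7}.
Verification: at each break x_0, at least two indices attain the minimum of min_i(a_i + i · x_0).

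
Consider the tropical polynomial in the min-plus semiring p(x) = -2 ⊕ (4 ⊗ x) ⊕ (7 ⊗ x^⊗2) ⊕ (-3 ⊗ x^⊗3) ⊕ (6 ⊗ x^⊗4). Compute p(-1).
p(-1) = -6

A tropical monomial a ⊗ x^⊗i evaluates to a + i · x. Evaluating each term at x = -1:
  Term 0 contributes -2 + 0 · -1 = -2
  Term 1 contributes 4 + 1 · -1 = 3
  Term 2 contributes 7 + 2 · -1 = 5
  Term 3 contributes -3 + 3 · -1 = -6
  Term 4 contributes 6 + 4 · -1 = 2
p(-1) = ⊕ of these = min[-2, 3, 5, -6, 2] = -6.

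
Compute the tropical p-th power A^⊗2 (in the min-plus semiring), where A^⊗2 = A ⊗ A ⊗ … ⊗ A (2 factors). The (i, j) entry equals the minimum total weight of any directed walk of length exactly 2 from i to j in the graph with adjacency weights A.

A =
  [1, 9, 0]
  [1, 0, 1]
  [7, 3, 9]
A^⊗2 =
  [2, 3, 1]
  [1, 0, 1]
  [4, 3, 4]

Each entry (A^⊗2)_ij equals the minimum over all length-2 walks i = v_0 → v_1 → … → v_2 = j of Σ_t A[v_t][v_{t+1}]. For example, for (i, j) = (0, 2) we minimise over 3 possible intermediate vertex sequences; the minimum is 1, attained along the walk 0 → 0 → 2.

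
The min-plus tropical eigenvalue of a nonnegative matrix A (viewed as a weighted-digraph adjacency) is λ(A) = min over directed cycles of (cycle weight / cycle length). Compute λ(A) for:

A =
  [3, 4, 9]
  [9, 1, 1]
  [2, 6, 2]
λ(A) = 1

Enumerate directed cycles and compute their means (weight / length). Sample:
  cycle 0 → 0: weight = 3, length = 1, mean = 3/1 ≈ 3.000
  cycle 1 → 1: weight = 1, length = 1, mean = 1/1 ≈ 1.000
  cycle 2 → 2: weight = 2, length = 1, mean = 2/1 ≈ 2.000
  cycle 0 → 1 → 0: weight = 13, length = 2, mean = 13/2 ≈ 6.500
  cycle 0 → 2 → 0: weight = 11, length = 2, mean = 11/2 ≈ 5.500
  cycle 1 → 0 → 1: weight = 13, length = 2, mean = 13/2 ≈ 6.500
Minimum mean = 1.000, attained e.g. along the cycle 1 → 1 with weight 1 and length 1. So λ(A) = 1/1 = 1.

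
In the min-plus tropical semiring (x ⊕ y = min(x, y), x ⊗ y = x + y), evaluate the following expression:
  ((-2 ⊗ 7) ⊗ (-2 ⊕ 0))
((-2 ⊗ 7) ⊗ (-2 ⊕ 0)) = 3

Expand innermost to outermost. Recall ⊕ takes the minimum of its arguments and ⊗ takes their sum. Working out the expression ((-2 ⊗ 7) ⊗ (-2 ⊕ 0)) gives 3.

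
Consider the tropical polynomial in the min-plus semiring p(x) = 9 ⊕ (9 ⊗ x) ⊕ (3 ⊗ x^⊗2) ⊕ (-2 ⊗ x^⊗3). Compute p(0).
p(0) = -2

A tropical monomial a ⊗ x^⊗i evaluates to a + i · x. Evaluating each term at x = 0:
  Term 0 contributes 9 + 0 · 0 = 9
  Term 1 contributes 9 + 1 · 0 = 9
  Term 2 contributes 3 + 2 · 0 = 3
  Term 3 contributes -2 + 3 · 0 = -2
p(0) = ⊕ of these = min[9, 9, 3, -2] = -2.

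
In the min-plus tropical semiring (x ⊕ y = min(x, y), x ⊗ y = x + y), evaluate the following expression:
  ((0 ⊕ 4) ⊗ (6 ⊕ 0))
((0 ⊕ 4) ⊗ (6 ⊕ 0)) = 0

Expand innermost to outermost. Recall ⊕ takes the minimum of its arguments and ⊗ takes their sum. Working out the expression ((0 ⊕ 4) ⊗ (6 ⊕ 0)) gives 0.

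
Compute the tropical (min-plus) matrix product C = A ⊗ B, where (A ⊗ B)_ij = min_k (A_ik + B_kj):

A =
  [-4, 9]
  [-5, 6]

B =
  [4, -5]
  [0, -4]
A ⊗ B =
  [0, -9]
  [-1, -10]

Apply the min-plus product entry-by-entry:
  C[0][0] = min over k of (A[0][0] + B[0][0] = -4 + 4 = 0, A[0][1] + B[1][0] = 9 + 0 = 9) = 0 (attained at k = 0)
  C[0][1] = min over k of (A[0][0] + B[0][1] = -4 + -5 = -9, A[0][1] + B[1][1] = 9 + -4 = 5) = -9 (attained at k = 0)
  C[1][0] = min over k of (A[1][0] + B[0][0] = -5 + 4 = -1, A[1][1] + B[1][0] = 6 + 0 = 6) = -1 (attained at k = 0)
  C[1][1] = min over k of (A[1][0] + B[0][1] = -5 + -5 = -10, A[1][1] + B[1][1] = 6 + -4 = 2) = -10 (attained at k = 0)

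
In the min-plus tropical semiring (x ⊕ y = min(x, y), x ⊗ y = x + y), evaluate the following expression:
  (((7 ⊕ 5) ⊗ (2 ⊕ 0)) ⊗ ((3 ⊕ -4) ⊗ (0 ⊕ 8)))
(((7 ⊕ 5) ⊗ (2 ⊕ 0)) ⊗ ((3 ⊕ -4) ⊗ (0 ⊕ 8))) = 1

Expand innermost to outermost. Recall ⊕ takes the minimum of its arguments and ⊗ takes their sum. Working out the expression (((7 ⊕ 5) ⊗ (2 ⊕ 0)) ⊗ ((3 ⊕ -4) ⊗ (0 ⊕ 8))) gives 1.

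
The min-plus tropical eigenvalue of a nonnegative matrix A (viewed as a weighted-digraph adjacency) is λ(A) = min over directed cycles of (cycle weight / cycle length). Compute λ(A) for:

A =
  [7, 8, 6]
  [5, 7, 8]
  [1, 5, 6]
λ(A) = 7/2

Enumerate directed cycles and compute their means (weight / length). Sample:
  cycle 0 → 0: weight = 7, length = 1, mean = 7/1 ≈ 7.000
  cycle 1 → 1: weight = 7, length = 1, mean = 7/1 ≈ 7.000
  cycle 2 → 2: weight = 6, length = 1, mean = 6/1 ≈ 6.000
  cycle 0 → 1 → 0: weight = 13, length = 2, mean = 13/2 ≈ 6.500
  cycle 0 → 2 → 0: weight = 7, length = 2, mean = 7/2 ≈ 3.500
  cycle 1 → 0 → 1: weight = 13, length = 2, mean = 13/2 ≈ 6.500
Minimum mean = 3.500, attained e.g. along the cycle 0 → 2 → 0 with weight 7 and length 2. So λ(A) = 7/2 = 7/2.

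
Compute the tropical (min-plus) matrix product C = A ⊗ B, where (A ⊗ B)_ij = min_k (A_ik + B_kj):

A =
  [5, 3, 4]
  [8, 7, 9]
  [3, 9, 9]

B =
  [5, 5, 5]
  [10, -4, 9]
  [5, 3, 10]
A ⊗ B =
  [9, -1, 10]
  [13, 3, 13]
  [8, 5, 8]

Apply the min-plus product entry-by-entry:
  C[0][0] = min over k of (A[0][0] + B[0][0] = 5 + 5 = 10, A[0][1] + B[1][0] = 3 + 10 = 13, A[0][2] + B[2][0] = 4 + 5 = 9) = 9 (attained at k = 2)
  C[0][1] = min over k of (A[0][0] + B[0][1] = 5 + 5 = 10, A[0][1] + B[1][1] = 3 + -4 = -1, A[0][2] + B[2][1] = 4 + 3 = 7) = -1 (attained at k = 1)
  C[0][2] = min over k of (A[0][0] + B[0][2] = 5 + 5 = 10, A[0][1] + B[1][2] = 3 + 9 = 12, A[0][2] + B[2][2] = 4 + 10 = 14) = 10 (attained at k = 0)
  C[1][0] = min over k of (A[1][0] + B[0][0] = 8 + 5 = 13, A[1][1] + B[1][0] = 7 + 10 = 17, A[1][2] + B[2][0] = 9 + 5 = 14) = 13 (attained at k = 0)
  C[1][1] = min over k of (A[1][0] + B[0][1] = 8 + 5 = 13, A[1][1] + B[1][1] = 7 + -4 = 3, A[1][2] + B[2][1] = 9 + 3 = 12) = 3 (attained at k = 1)
  C[1][2] = min over k of (A[1][0] + B[0][2] = 8 + 5 = 13, A[1][1] + B[1][2] = 7 + 9 = 16, A[1][2] + B[2][2] = 9 + 10 = 19) = 13 (attained at k = 0)
  C[2][0] = min over k of (A[2][0] + B[0][0] = 3 + 5 = 8, A[2][1] + B[1][0] = 9 + 10 = 19, A[2][2] + B[2][0] = 9 + 5 = 14) = 8 (attained at k = 0)
  C[2][1] = min over k of (A[2][0] + B[0][1] = 3 + 5 = 8, A[2][1] + B[1][1] = 9 + -4 = 5, A[2][2] + B[2][1] = 9 + 3 = 12) = 5 (attained at k = 1)
  C[2][2] = min over k of (A[2][0] + B[0][2] = 3 + 5 = 8, A[2][1] + B[1][2] = 9 + 9 = 18, A[2][2] + B[2][2] = 9 + 10 = 19) = 8 (attained at k = 0)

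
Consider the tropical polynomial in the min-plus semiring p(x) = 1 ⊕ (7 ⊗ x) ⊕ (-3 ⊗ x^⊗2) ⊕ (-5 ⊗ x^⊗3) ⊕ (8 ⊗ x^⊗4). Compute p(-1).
p(-1) = -8

A tropical monomial a ⊗ x^⊗i evaluates to a + i · x. Evaluating each term at x = -1:
  Term 0 contributes 1 + 0 · -1 = 1
  Term 1 contributes 7 + 1 · -1 = 6
  Term 2 contributes -3 + 2 · -1 = -5
  Term 3 contributes -5 + 3 · -1 = -8
  Term 4 contributes 8 + 4 · -1 = 4
p(-1) = ⊕ of these = min[1, 6, -5, -8, 4] = -8.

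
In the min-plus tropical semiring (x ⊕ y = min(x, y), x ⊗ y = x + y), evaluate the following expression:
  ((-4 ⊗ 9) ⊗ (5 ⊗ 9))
((-4 ⊗ 9) ⊗ (5 ⊗ 9)) = 19

Expand innermost to outermost. Recall ⊕ takes the minimum of its arguments and ⊗ takes their sum. Working out the expression ((-4 ⊗ 9) ⊗ (5 ⊗ 9)) gives 19.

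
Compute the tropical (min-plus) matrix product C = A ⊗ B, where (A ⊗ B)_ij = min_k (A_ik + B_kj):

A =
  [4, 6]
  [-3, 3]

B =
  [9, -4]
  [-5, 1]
A ⊗ B =
  [1, 0]
  [-2, -7]

Apply the min-plus product entry-by-entry:
  C[0][0] = min over k of (A[0][0] + B[0][0] = 4 + 9 = 13, A[0][1] + B[1][0] = 6 + -5 = 1) = 1 (attained at k = 1)
  C[0][1] = min over k of (A[0][0] + B[0][1] = 4 + -4 = 0, A[0][1] + B[1][1] = 6 + 1 = 7) = 0 (attained at k = 0)
  C[1][0] = min over k of (A[1][0] + B[0][0] = -3 + 9 = 6, A[1][1] + B[1][0] = 3 + -5 = -2) = -2 (attained at k = 1)
  C[1][1] = min over k of (A[1][0] + B[0][1] = -3 + -4 = -7, A[1][1] + B[1][1] = 3 + 1 = 4) = -7 (attained at k = 0)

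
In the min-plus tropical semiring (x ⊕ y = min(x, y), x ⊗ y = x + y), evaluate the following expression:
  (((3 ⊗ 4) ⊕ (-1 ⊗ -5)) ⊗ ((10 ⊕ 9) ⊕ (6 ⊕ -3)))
(((3 ⊗ 4) ⊕ (-1 ⊗ -5)) ⊗ ((10 ⊕ 9) ⊕ (6 ⊕ -3))) = -9

Expand innermost to outermost. Recall ⊕ takes the minimum of its arguments and ⊗ takes their sum. Working out the expression (((3 ⊗ 4) ⊕ (-1 ⊗ -5)) ⊗ ((10 ⊕ 9) ⊕ (6 ⊕ -3))) gives -9.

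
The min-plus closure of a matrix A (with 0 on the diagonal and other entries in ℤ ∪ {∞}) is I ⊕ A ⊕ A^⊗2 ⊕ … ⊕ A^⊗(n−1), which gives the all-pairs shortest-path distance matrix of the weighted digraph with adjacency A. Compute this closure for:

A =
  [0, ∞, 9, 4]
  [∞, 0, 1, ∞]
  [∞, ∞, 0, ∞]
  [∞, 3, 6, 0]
Closure =
  [0, 7, 8, 4]
  [∞, 0, 1, ∞]
  [∞, ∞, 0, ∞]
  [∞, 3, 4, 0]

This is the Floyd-Warshall all-pairs shortest-path computation. For each intermediate vertex k = 0, 1, …, 3, update dist[i][j] ← min(dist[i][j], dist[i][k] + dist[k][j]). The final matrix gives, for each (i, j), the minimum total weight of any directed path from i to j (possibly empty when i = j).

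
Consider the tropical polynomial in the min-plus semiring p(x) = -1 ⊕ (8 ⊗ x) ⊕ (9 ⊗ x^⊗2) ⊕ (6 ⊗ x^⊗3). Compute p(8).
p(8) = -1

A tropical monomial a ⊗ x^⊗i evaluates to a + i · x. Evaluating each term at x = 8:
  Term 0 contributes -1 + 0 · 8 = -1
  Term 1 contributes 8 + 1 · 8 = 16
  Term 2 contributes 9 + 2 · 8 = 25
  Term 3 contributes 6 + 3 · 8 = 30
p(8) = ⊕ of these = min[-1, 16, 25, 30] = -1.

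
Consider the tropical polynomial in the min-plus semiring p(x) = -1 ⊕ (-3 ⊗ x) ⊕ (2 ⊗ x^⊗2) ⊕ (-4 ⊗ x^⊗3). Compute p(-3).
p(-3) = -13

A tropical monomial a ⊗ x^⊗i evaluates to a + i · x. Evaluating each term at x = -3:
  Term 0 contributes -1 + 0 · -3 = -1
  Term 1 contributes -3 + 1 · -3 = -6
  Term 2 contributes 2 + 2 · -3 = -4
  Term 3 contributes -4 + 3 · -3 = -13
p(-3) = ⊕ of these = min[-1, -6, -4, -13] = -13.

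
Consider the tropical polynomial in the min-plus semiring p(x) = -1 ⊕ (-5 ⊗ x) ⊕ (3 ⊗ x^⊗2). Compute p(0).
p(0) = -5

A tropical monomial a ⊗ x^⊗i evaluates to a + i · x. Evaluating each term at x = 0:
  Term 0 contributes -1 + 0 · 0 = -1
  Term 1 contributes -5 + 1 · 0 = -5
  Term 2 contributes 3 + 2 · 0 = 3
p(0) = ⊕ of these = min[-1, -5, 3] = -5.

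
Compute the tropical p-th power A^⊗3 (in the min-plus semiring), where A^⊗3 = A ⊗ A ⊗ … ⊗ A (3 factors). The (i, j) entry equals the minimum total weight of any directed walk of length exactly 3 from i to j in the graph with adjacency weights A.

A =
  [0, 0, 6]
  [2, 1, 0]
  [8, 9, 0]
A^⊗3 =
  [0, 0, 0]
  [2, 2, 0]
  [8, 8, 0]

Each entry (A^⊗3)_ij equals the minimum over all length-3 walks i = v_0 → v_1 → … → v_3 = j of Σ_t A[v_t][v_{t+1}]. For example, for (i, j) = (0, 2) we minimise over 9 possible intermediate vertex sequences; the minimum is 0, attained along the walk 0 → 0 → 1 → 2.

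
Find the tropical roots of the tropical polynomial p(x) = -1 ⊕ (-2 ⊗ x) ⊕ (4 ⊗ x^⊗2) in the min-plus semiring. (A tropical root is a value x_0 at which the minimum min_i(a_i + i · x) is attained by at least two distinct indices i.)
Roots: {-6, 1}

Each tropical root is a break point of the lower envelope of the lines y = a_i + i · x (there are 3 lines, with slopes 0, 1, ..., 2). Only the lines that attain the minimum somewhere contribute to roots; other lines are dominated. Here the surviving (envelope) indices are i = 2, i = 1, i = 0.
Intersections between consecutive envelope lines give the roots: for adjacent envelope indices i < j the intersection is x = (a_i − a_j) / (j − i). Reading off the sorted break points: {-6, 1}.
Verification: at each break x_0, at least two indices attain the minimum of min_i(a_i + i · x_0).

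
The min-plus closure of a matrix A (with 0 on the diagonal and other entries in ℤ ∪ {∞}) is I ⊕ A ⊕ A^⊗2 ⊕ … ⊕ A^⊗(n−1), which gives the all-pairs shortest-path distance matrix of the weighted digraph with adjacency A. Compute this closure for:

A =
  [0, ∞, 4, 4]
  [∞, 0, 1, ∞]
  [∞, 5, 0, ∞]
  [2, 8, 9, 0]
Closure =
  [0, 9, 4, 4]
  [∞, 0, 1, ∞]
  [∞, 5, 0, ∞]
  [2, 8, 6, 0]

This is the Floyd-Warshall all-pairs shortest-path computation. For each intermediate vertex k = 0, 1, …, 3, update dist[i][j] ← min(dist[i][j], dist[i][k] + dist[k][j]). The final matrix gives, for each (i, j), the minimum total weight of any directed path from i to j (possibly empty when i = j).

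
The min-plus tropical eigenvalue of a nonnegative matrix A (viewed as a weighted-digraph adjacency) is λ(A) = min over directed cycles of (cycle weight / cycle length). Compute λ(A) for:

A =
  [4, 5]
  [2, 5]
λ(A) = 7/2

Enumerate directed cycles and compute their means (weight / length). Sample:
  cycle 0 → 0: weight = 4, length = 1, mean = 4/1 ≈ 4.000
  cycle 1 → 1: weight = 5, length = 1, mean = 5/1 ≈ 5.000
  cycle 0 → 1 → 0: weight = 7, length = 2, mean = 7/2 ≈ 3.500
  cycle 1 → 0 → 1: weight = 7, length = 2, mean = 7/2 ≈ 3.500
Minimum mean = 3.500, attained e.g. along the cycle 0 → 1 → 0 with weight 7 and length 2. So λ(A) = 7/2 = 7/2.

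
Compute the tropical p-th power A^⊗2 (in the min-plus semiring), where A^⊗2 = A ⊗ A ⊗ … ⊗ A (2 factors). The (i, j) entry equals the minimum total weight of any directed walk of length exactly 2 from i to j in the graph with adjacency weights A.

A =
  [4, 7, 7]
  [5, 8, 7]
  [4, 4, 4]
A^⊗2 =
  [8, 11, 11]
  [9, 11, 11]
  [8, 8, 8]

Each entry (A^⊗2)_ij equals the minimum over all length-2 walks i = v_0 → v_1 → … → v_2 = j of Σ_t A[v_t][v_{t+1}]. For example, for (i, j) = (0, 2) we minimise over 3 possible intermediate vertex sequences; the minimum is 11, attained along the walk 0 → 0 → 2.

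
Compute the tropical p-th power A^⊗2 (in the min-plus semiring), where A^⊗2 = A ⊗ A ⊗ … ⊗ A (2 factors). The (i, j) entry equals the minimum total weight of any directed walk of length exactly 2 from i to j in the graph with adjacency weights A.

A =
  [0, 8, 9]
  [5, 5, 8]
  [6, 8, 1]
A^⊗2 =
  [0, 8, 9]
  [5, 10, 9]
  [6, 9, 2]

Each entry (A^⊗2)_ij equals the minimum over all length-2 walks i = v_0 → v_1 → … → v_2 = j of Σ_t A[v_t][v_{t+1}]. For example, for (i, j) = (0, 2) we minimise over 3 possible intermediate vertex sequences; the minimum is 9, attained along the walk 0 → 0 → 2.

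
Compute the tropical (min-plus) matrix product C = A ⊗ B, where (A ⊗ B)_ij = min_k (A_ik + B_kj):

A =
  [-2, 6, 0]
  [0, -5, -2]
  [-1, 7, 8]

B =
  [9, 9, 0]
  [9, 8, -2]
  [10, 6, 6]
A ⊗ B =
  [7, 6, -2]
  [4, 3, -7]
  [8, 8, -1]

Apply the min-plus product entry-by-entry:
  C[0][0] = min over k of (A[0][0] + B[0][0] = -2 + 9 = 7, A[0][1] + B[1][0] = 6 + 9 = 15, A[0][2] + B[2][0] = 0 + 10 = 10) = 7 (attained at k = 0)
  C[0][1] = min over k of (A[0][0] + B[0][1] = -2 + 9 = 7, A[0][1] + B[1][1] = 6 + 8 = 14, A[0][2] + B[2][1] = 0 + 6 = 6) = 6 (attained at k = 2)
  C[0][2] = min over k of (A[0][0] + B[0][2] = -2 + 0 = -2, A[0][1] + B[1][2] = 6 + -2 = 4, A[0][2] + B[2][2] = 0 + 6 = 6) = -2 (attained at k = 0)
  C[1][0] = min over k of (A[1][0] + B[0][0] = 0 + 9 = 9, A[1][1] + B[1][0] = -5 + 9 = 4, A[1][2] + B[2][0] = -2 + 10 = 8) = 4 (attained at k = 1)
  C[1][1] = min over k of (A[1][0] + B[0][1] = 0 + 9 = 9, A[1][1] + B[1][1] = -5 + 8 = 3, A[1][2] + B[2][1] = -2 + 6 = 4) = 3 (attained at k = 1)
  C[1][2] = min over k of (A[1][0] + B[0][2] = 0 + 0 = 0, A[1][1] + B[1][2] = -5 + -2 = -7, A[1][2] + B[2][2] = -2 + 6 = 4) = -7 (attained at k = 1)
  C[2][0] = min over k of (A[2][0] + B[0][0] = -1 + 9 = 8, A[2][1] + B[1][0] = 7 + 9 = 16, A[2][2] + B[2][0] = 8 + 10 = 18) = 8 (attained at k = 0)
  C[2][1] = min over k of (A[2][0] + B[0][1] = -1 + 9 = 8, A[2][1] + B[1][1] = 7 + 8 = 15, A[2][2] + B[2][1] = 8 + 6 = 14) = 8 (attained at k = 0)
  C[2][2] = min over k of (A[2][0] + B[0][2] = -1 + 0 = -1, A[2][1] + B[1][2] = 7 + -2 = 5, A[2][2] + B[2][2] = 8 + 6 = 14) = -1 (attained at k = 0)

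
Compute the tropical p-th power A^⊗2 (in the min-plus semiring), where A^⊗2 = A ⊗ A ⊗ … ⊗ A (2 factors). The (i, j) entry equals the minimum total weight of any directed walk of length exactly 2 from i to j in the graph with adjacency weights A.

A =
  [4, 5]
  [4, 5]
A^⊗2 =
  [8, 9]
  [8, 9]

Each entry (A^⊗2)_ij equals the minimum over all length-2 walks i = v_0 → v_1 → … → v_2 = j of Σ_t A[v_t][v_{t+1}]. For example, for (i, j) = (0, 1) we minimise over 2 possible intermediate vertex sequences; the minimum is 9, attained along the walk 0 → 0 → 1.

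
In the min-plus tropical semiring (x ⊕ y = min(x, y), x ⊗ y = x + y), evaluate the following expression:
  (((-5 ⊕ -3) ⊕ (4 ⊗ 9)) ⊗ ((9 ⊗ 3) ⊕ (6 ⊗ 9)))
(((-5 ⊕ -3) ⊕ (4 ⊗ 9)) ⊗ ((9 ⊗ 3) ⊕ (6 ⊗ 9))) = 7

Expand innermost to outermost. Recall ⊕ takes the minimum of its arguments and ⊗ takes their sum. Working out the expression (((-5 ⊕ -3) ⊕ (4 ⊗ 9)) ⊗ ((9 ⊗ 3) ⊕ (6 ⊗ 9))) gives 7.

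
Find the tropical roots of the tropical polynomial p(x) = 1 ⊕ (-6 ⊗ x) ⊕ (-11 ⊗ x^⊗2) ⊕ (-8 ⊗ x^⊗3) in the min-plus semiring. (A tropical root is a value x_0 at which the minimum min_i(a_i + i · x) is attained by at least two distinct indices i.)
Roots: {-3, 5, 7}

Each tropical root is a break point of the lower envelope of the lines y = a_i + i · x (there are 4 lines, with slopes 0, 1, ..., 3). Only the lines that attain the minimum somewhere contribute to roots; other lines are dominated. Here the surviving (envelope) indices are i = 3, i = 2, i = 1, i = 0.
Intersections between consecutive envelope lines give the roots: for adjacent envelope indices i < j the intersection is x = (a_i − a_j) / (j − i). Reading off the sorted break points: {-3, 5, 7}.
Verification: at each break x_0, at least two indices attain the minimum of min_i(a_i + i · x_0).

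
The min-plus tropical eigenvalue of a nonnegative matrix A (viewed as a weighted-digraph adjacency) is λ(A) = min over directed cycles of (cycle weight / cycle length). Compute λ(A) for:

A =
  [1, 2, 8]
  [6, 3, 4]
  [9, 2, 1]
λ(A) = 1

Enumerate directed cycles and compute their means (weight / length). Sample:
  cycle 0 → 0: weight = 1, length = 1, mean = 1/1 ≈ 1.000
  cycle 1 → 1: weight = 3, length = 1, mean = 3/1 ≈ 3.000
  cycle 2 → 2: weight = 1, length = 1, mean = 1/1 ≈ 1.000
  cycle 0 → 1 → 0: weight = 8, length = 2, mean = 8/2 ≈ 4.000
  cycle 0 → 2 → 0: weight = 17, length = 2, mean = 17/2 ≈ 8.500
  cycle 1 → 0 → 1: weight = 8, length = 2, mean = 8/2 ≈ 4.000
Minimum mean = 1.000, attained e.g. along the cycle 0 → 0 with weight 1 and length 1. So λ(A) = 1/1 = 1.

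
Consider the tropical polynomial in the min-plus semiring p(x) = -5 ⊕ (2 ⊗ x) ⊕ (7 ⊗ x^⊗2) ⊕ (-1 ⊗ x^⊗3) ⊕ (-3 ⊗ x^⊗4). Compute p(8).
p(8) = -5

A tropical monomial a ⊗ x^⊗i evaluates to a + i · x. Evaluating each term at x = 8:
  Term 0 contributes -5 + 0 · 8 = -5
  Term 1 contributes 2 + 1 · 8 = 10
  Term 2 contributes 7 + 2 · 8 = 23
  Term 3 contributes -1 + 3 · 8 = 23
  Term 4 contributes -3 + 4 · 8 = 29
p(8) = ⊕ of these = min[-5, 10, 23, 23, 29] = -5.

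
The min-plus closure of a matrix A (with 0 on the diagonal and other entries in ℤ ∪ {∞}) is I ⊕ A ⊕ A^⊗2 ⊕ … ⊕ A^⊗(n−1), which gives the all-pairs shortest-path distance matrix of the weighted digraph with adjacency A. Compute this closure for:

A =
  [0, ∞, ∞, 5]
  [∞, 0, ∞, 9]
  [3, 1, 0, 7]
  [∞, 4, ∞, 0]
Closure =
  [0, 9, ∞, 5]
  [∞, 0, ∞, 9]
  [3, 1, 0, 7]
  [∞, 4, ∞, 0]

This is the Floyd-Warshall all-pairs shortest-path computation. For each intermediate vertex k = 0, 1, …, 3, update dist[i][j] ← min(dist[i][j], dist[i][k] + dist[k][j]). The final matrix gives, for each (i, j), the minimum total weight of any directed path from i to j (possibly empty when i = j).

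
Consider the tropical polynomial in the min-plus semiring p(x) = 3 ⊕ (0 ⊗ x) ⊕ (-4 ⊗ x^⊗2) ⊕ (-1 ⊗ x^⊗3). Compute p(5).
p(5) = 3

A tropical monomial a ⊗ x^⊗i evaluates to a + i · x. Evaluating each term at x = 5:
  Term 0 contributes 3 + 0 · 5 = 3
  Term 1 contributes 0 + 1 · 5 = 5
  Term 2 contributes -4 + 2 · 5 = 6
  Term 3 contributes -1 + 3 · 5 = 14
p(5) = ⊕ of these = min[3, 5, 6, 14] = 3.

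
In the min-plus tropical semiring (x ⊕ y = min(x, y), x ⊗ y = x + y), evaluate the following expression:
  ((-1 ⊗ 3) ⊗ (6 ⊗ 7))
((-1 ⊗ 3) ⊗ (6 ⊗ 7)) = 15

Expand innermost to outermost. Recall ⊕ takes the minimum of its arguments and ⊗ takes their sum. Working out the expression ((-1 ⊗ 3) ⊗ (6 ⊗ 7)) gives 15.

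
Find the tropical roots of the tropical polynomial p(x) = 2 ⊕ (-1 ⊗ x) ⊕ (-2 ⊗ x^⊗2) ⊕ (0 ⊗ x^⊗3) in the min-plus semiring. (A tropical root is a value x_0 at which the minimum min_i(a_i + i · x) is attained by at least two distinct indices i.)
Roots: {-2, 1, 3}

Each tropical root is a break point of the lower envelope of the lines y = a_i + i · x (there are 4 lines, with slopes 0, 1, ..., 3). Only the lines that attain the minimum somewhere contribute to roots; other lines are dominated. Here the surviving (envelope) indices are i = 3, i = 2, i = 1, i = 0.
Intersections between consecutive envelope lines give the roots: for adjacent envelope indices i < j the intersection is x = (a_i − a_j) / (j − i). Reading off the sorted break points: {-2, 1, 3}.
Verification: at each break x_0, at least two indices attain the minimum of min_i(a_i + i · x_0).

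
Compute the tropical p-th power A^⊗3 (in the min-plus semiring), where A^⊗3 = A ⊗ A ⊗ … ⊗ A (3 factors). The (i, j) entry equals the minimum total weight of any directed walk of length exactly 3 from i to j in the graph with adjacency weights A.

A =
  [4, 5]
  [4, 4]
A^⊗3 =
  [12, 13]
  [12, 12]

Each entry (A^⊗3)_ij equals the minimum over all length-3 walks i = v_0 → v_1 → … → v_3 = j of Σ_t A[v_t][v_{t+1}]. For example, for (i, j) = (0, 1) we minimise over 4 possible intermediate vertex sequences; the minimum is 13, attained along the walk 0 → 0 → 0 → 1.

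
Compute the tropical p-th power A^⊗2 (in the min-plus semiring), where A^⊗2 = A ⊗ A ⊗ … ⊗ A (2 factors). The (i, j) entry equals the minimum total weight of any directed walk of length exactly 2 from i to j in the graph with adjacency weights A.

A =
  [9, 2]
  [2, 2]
A^⊗2 =
  [4, 4]
  [4, 4]

Each entry (A^⊗2)_ij equals the minimum over all length-2 walks i = v_0 → v_1 → … → v_2 = j of Σ_t A[v_t][v_{t+1}]. For example, for (i, j) = (0, 1) we minimise over 2 possible intermediate vertex sequences; the minimum is 4, attained along the walk 0 → 1 → 1.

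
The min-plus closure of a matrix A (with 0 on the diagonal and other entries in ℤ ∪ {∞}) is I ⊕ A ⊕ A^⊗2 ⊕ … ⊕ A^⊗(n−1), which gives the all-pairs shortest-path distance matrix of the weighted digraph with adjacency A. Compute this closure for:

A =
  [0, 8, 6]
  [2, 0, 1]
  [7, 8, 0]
Closure =
  [0, 8, 6]
  [2, 0, 1]
  [7, 8, 0]

This is the Floyd-Warshall all-pairs shortest-path computation. For each intermediate vertex k = 0, 1, …, 2, update dist[i][j] ← min(dist[i][j], dist[i][k] + dist[k][j]). The final matrix gives, for each (i, j), the minimum total weight of any directed path from i to j (possibly empty when i = j).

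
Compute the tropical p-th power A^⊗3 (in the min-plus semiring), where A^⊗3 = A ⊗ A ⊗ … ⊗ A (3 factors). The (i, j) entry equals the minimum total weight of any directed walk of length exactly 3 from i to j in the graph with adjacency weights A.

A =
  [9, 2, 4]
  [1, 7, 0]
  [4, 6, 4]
A^⊗3 =
  [6, 5, 6]
  [4, 6, 3]
  [7, 9, 6]

Each entry (A^⊗3)_ij equals the minimum over all length-3 walks i = v_0 → v_1 → … → v_3 = j of Σ_t A[v_t][v_{t+1}]. For example, for (i, j) = (0, 2) we minimise over 9 possible intermediate vertex sequences; the minimum is 6, attained along the walk 0 → 1 → 2 → 2.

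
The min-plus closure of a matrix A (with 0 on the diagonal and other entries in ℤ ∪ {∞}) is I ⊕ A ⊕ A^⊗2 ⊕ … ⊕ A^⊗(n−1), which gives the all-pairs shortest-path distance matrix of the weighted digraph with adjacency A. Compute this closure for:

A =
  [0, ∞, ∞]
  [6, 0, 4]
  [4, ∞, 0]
Closure =
  [0, ∞, ∞]
  [6, 0, 4]
  [4, ∞, 0]

This is the Floyd-Warshall all-pairs shortest-path computation. For each intermediate vertex k = 0, 1, …, 2, update dist[i][j] ← min(dist[i][j], dist[i][k] + dist[k][j]). The final matrix gives, for each (i, j), the minimum total weight of any directed path from i to j (possibly empty when i = j).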